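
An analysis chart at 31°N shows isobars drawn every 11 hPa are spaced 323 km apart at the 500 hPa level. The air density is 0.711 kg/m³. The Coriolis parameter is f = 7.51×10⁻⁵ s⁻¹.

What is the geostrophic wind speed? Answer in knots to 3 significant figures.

124 knots

Pressure gradient: |∂P/∂n| = 1100 Pa / 323000 m = 3.41×10⁻³ Pa/m
Geostrophic balance (pressure-gradient force = Coriolis force):
V_g = (1/(fρ)) |∂P/∂n| = 3.41×10⁻³ / (7.51×10⁻⁵ × 0.711) = 63.8 m/s
Converting: 63.8 m/s × 1.944 = 124 knots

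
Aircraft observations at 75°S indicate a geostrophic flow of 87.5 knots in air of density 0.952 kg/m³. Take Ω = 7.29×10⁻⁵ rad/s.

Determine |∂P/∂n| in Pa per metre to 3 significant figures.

Coriolis parameter at 75°S:
f = 2Ω sin φ = 2 × 7.29×10⁻⁵ × sin 75° = 1.41×10⁻⁴ s⁻¹
Wind speed in SI: 87.5 knots = 45.0 m/s
Geostrophic balance rearranged: |∂P/∂n| = f ρ V_g
|∂P/∂n| = 1.41×10⁻⁴ × 0.952 × 45.0 = 6.04×10⁻³ Pa/m

6.04×10⁻³ Pa/m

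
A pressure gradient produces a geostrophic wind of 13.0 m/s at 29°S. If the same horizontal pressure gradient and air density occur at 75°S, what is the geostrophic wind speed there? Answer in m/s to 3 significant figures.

6.52 m/s

With the same pressure gradient and density, V_g ∝ 1/f ∝ 1/sin φ.
V₂ = V₁ · sin φ₁ / sin φ₂ = 13.0 × sin 29° / sin 75°
V₂ = 13.0 × 0.4848/0.9659 = 6.52 m/s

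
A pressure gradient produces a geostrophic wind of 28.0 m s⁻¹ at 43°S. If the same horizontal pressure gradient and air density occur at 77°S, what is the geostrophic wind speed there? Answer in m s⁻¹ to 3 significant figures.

19.6 m s⁻¹

With the same pressure gradient and density, V_g ∝ 1/f ∝ 1/sin φ.
V₂ = V₁ · sin φ₁ / sin φ₂ = 28.0 × sin 43° / sin 77°
V₂ = 28.0 × 0.6820/0.9744 = 19.6 m s⁻¹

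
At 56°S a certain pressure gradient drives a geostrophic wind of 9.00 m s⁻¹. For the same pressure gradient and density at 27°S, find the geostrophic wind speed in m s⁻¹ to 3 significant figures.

With the same pressure gradient and density, V_g ∝ 1/f ∝ 1/sin φ.
V₂ = V₁ · sin φ₁ / sin φ₂ = 9.00 × sin 56° / sin 27°
V₂ = 9.00 × 0.8290/0.4540 = 16.4 m s⁻¹

16.4 m s⁻¹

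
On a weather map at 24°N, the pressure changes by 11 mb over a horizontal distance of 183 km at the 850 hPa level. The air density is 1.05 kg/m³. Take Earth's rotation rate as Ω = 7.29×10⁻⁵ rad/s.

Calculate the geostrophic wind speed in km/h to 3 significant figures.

Coriolis parameter at 24°N:
f = 2Ω sin φ = 2 × 7.29×10⁻⁵ × sin 24° = 5.93×10⁻⁵ s⁻¹
Pressure gradient: |∂P/∂n| = 1100 Pa / 183000 m = 6.01×10⁻³ Pa/m
Geostrophic balance (pressure-gradient force = Coriolis force):
V_g = (1/(fρ)) |∂P/∂n| = 6.01×10⁻³ / (5.93×10⁻⁵ × 1.05) = 96.5 m/s
Converting: 96.5 m/s × 3.6 = 348 km/h

348 km/h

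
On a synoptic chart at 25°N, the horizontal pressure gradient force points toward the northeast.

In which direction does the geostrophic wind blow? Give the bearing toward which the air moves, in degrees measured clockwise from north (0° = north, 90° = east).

135°

The pressure-gradient force points toward the northeast (bearing 045°).
Geostrophic balance: in the Northern Hemisphere the Coriolis force deflects motion to the right, so the geostrophic wind blows 90° to the right of the pressure-gradient force (low pressure on the left).
Rotating 045° by 90° clockwise gives 135° — the wind blows toward the southeast.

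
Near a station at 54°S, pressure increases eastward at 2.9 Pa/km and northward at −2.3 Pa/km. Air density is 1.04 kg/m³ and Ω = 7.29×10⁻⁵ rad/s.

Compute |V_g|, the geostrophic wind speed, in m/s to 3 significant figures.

30.2 m/s

Coriolis parameter at 54°S:
f = 2Ω sin φ = 2 × 7.29×10⁻⁵ × sin 54° = 1.18×10⁻⁴ s⁻¹
In the Southern Hemisphere f is negative: f = −1.18×10⁻⁴ s⁻¹.
Component geostrophic relations (x east, y north):
u_g = −(1/(fρ)) ∂P/∂y,  v_g = (1/(fρ)) ∂P/∂x
u_g = −(−2.3×10⁻³)/(−1.18×10⁻⁴ × 1.04) = −18.7 m/s;  v_g = (2.9×10⁻³)/(−1.18×10⁻⁴ × 1.04) = −23.6 m/s
|V_g| = √(u_g² + v_g²) = 30.2 m/s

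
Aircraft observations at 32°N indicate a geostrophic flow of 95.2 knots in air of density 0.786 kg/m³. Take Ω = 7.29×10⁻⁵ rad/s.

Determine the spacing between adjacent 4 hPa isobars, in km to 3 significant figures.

Coriolis parameter at 32°N:
f = 2Ω sin φ = 2 × 7.29×10⁻⁵ × sin 32° = 7.73×10⁻⁵ s⁻¹
Wind speed in SI: 95.2 knots = 49.0 m/s
Geostrophic balance rearranged: |∂P/∂n| = f ρ V_g
|∂P/∂n| = 7.73×10⁻⁵ × 0.786 × 49.0 = 2.97×10⁻³ Pa/m
Isobar spacing: Δn = ΔP/|∂P/∂n| = 400 Pa / 2.97×10⁻³ Pa/m = 134492 m ≈ 134 km

134 km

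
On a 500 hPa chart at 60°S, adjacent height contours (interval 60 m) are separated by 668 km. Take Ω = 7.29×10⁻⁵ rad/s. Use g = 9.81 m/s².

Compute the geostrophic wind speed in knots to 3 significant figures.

Coriolis parameter at 60°S:
f = 2Ω sin φ = 2 × 7.29×10⁻⁵ × sin 60° = 1.26×10⁻⁴ s⁻¹
Height gradient: |∂Z/∂n| = 60 m / 668000 m = 8.98×10⁻⁵
On a pressure surface, geostrophic balance gives V_g = (g/f)|∂Z/∂n|:
V_g = 9.81 × 8.98×10⁻⁵ / 1.26×10⁻⁴ = 6.98 m/s
Converting: 6.98 m/s × 1.944 = 13.6 knots

13.6 knots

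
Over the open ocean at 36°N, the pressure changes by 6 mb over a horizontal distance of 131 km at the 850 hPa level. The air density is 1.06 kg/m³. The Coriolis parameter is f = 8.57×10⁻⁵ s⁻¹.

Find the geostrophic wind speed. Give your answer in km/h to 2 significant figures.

180 km/h

Pressure gradient: |∂P/∂n| = 600 Pa / 131000 m = 4.58×10⁻³ Pa/m
Geostrophic balance (pressure-gradient force = Coriolis force):
V_g = (1/(fρ)) |∂P/∂n| = 4.58×10⁻³ / (8.57×10⁻⁵ × 1.06) = 50.4 m/s
Converting: 50.4 m/s × 3.6 = 180 km/h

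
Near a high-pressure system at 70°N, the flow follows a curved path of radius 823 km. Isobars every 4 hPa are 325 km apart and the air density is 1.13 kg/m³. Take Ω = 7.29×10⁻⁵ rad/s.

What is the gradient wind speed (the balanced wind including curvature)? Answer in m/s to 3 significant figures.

Coriolis parameter at 70°N:
f = 2Ω sin φ = 2 × 7.29×10⁻⁵ × sin 70° = 1.37×10⁻⁴ s⁻¹
Pressure gradient: |∂P/∂n| = 400 Pa / 325000 m = 1.23×10⁻³ Pa/m
Geostrophic speed: V_g = |∂P/∂n|/(fρ) = 1.23×10⁻³/(1.37×10⁻⁴ × 1.13) = 7.95 m/s
Around a high, pressure-gradient force acts outward with centrifugal, so Coriolis balances both:
fV = (1/ρ)|∂P/∂n| + V²/R  →  V² − fR·V + fR·V_g = 0
With fR = 1.37×10⁻⁴ × 823×10³ m = 113 m/s:
V = [fR − √((fR)² − 4 fR V_g)]/2 = [113 − √(113² − 4×113×7.95)]/2 = 8.61 m/s
Supergeostrophic (V > V_g = 7.95 m/s), as expected around a high.

8.61 m/s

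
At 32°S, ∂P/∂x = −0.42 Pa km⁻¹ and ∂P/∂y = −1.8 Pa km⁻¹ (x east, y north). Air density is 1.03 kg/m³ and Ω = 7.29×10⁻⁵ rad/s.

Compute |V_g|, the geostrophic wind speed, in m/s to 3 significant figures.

23.2 m/s

Coriolis parameter at 32°S:
f = 2Ω sin φ = 2 × 7.29×10⁻⁵ × sin 32° = 7.73×10⁻⁵ s⁻¹
In the Southern Hemisphere f is negative: f = −7.73×10⁻⁵ s⁻¹.
Component geostrophic relations (x east, y north):
u_g = −(1/(fρ)) ∂P/∂y,  v_g = (1/(fρ)) ∂P/∂x
u_g = −(−1.8×10⁻³)/(−7.73×10⁻⁵ × 1.03) = −22.6 m/s;  v_g = (−0.42×10⁻³)/(−7.73×10⁻⁵ × 1.03) = 5.28 m/s
|V_g| = √(u_g² + v_g²) = 23.2 m/s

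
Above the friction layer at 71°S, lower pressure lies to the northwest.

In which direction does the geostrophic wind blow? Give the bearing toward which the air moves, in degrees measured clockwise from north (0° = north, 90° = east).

The pressure-gradient force points toward the northwest (bearing 315°).
Geostrophic balance: in the Southern Hemisphere the Coriolis force deflects motion to the left, so the geostrophic wind blows 90° to the left of the pressure-gradient force (low pressure on the right).
Rotating 315° by 90° counterclockwise gives 225° — the wind blows toward the southwest.

225°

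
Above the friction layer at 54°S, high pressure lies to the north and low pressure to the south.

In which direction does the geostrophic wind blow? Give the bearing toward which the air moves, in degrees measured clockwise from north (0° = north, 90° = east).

The pressure-gradient force points toward the south (bearing 180°).
Geostrophic balance: in the Southern Hemisphere the Coriolis force deflects motion to the left, so the geostrophic wind blows 90° to the left of the pressure-gradient force (low pressure on the right).
Rotating 180° by 90° counterclockwise gives 090° — the wind blows toward the east.

090°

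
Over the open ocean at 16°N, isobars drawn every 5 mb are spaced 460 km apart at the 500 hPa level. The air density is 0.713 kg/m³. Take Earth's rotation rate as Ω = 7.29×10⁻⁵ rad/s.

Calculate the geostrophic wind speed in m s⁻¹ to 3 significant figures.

Coriolis parameter at 16°N:
f = 2Ω sin φ = 2 × 7.29×10⁻⁵ × sin 16° = 4.02×10⁻⁵ s⁻¹
Pressure gradient: |∂P/∂n| = 500 Pa / 460000 m = 1.09×10⁻³ Pa/m
Geostrophic balance (pressure-gradient force = Coriolis force):
V_g = (1/(fρ)) |∂P/∂n| = 1.09×10⁻³ / (4.02×10⁻⁵ × 0.713) = 37.9 m/s

37.9 m s⁻¹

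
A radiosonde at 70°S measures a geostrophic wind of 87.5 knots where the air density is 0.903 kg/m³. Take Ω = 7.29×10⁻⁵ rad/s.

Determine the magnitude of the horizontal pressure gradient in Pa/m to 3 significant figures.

Coriolis parameter at 70°S:
f = 2Ω sin φ = 2 × 7.29×10⁻⁵ × sin 70° = 1.37×10⁻⁴ s⁻¹
Wind speed in SI: 87.5 knots = 45.0 m/s
Geostrophic balance rearranged: |∂P/∂n| = f ρ V_g
|∂P/∂n| = 1.37×10⁻⁴ × 0.903 × 45.0 = 5.57×10⁻³ Pa/m

5.57×10⁻³ Pa/m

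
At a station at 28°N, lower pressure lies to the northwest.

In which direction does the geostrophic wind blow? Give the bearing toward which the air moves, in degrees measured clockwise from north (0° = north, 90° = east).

The pressure-gradient force points toward the northwest (bearing 315°).
Geostrophic balance: in the Northern Hemisphere the Coriolis force deflects motion to the right, so the geostrophic wind blows 90° to the right of the pressure-gradient force (low pressure on the left).
Rotating 315° by 90° clockwise gives 045° — the wind blows toward the northeast.

045°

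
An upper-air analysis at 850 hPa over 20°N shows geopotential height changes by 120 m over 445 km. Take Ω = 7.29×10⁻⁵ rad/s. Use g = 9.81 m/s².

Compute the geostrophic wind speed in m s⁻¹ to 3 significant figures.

53.0 m s⁻¹

Coriolis parameter at 20°N:
f = 2Ω sin φ = 2 × 7.29×10⁻⁵ × sin 20° = 4.99×10⁻⁵ s⁻¹
Height gradient: |∂Z/∂n| = 120 m / 445000 m = 2.70×10⁻⁴
On a pressure surface, geostrophic balance gives V_g = (g/f)|∂Z/∂n|:
V_g = 9.81 × 2.70×10⁻⁴ / 4.99×10⁻⁵ = 53.0 m/s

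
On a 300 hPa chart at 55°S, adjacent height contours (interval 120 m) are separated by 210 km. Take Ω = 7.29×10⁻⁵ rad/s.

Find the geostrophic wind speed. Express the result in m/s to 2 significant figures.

Coriolis parameter at 55°S:
f = 2Ω sin φ = 2 × 7.29×10⁻⁵ × sin 55° = 1.19×10⁻⁴ s⁻¹
Height gradient: |∂Z/∂n| = 120 m / 210000 m = 5.71×10⁻⁴
On a pressure surface, geostrophic balance gives V_g = (g/f)|∂Z/∂n|:
V_g = 9.81 × 5.71×10⁻⁴ / 1.19×10⁻⁴ = 46.9 m/s

47 m/s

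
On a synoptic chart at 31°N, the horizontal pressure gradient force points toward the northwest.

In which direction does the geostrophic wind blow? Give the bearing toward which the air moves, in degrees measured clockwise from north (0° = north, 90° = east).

The pressure-gradient force points toward the northwest (bearing 315°).
Geostrophic balance: in the Northern Hemisphere the Coriolis force deflects motion to the right, so the geostrophic wind blows 90° to the right of the pressure-gradient force (low pressure on the left).
Rotating 315° by 90° clockwise gives 045° — the wind blows toward the northeast.

045°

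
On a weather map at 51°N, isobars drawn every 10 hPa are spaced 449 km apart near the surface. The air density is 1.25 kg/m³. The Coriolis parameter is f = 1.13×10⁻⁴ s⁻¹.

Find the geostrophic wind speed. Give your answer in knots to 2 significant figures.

31 knots

Pressure gradient: |∂P/∂n| = 1000 Pa / 449000 m = 2.23×10⁻³ Pa/m
Geostrophic balance (pressure-gradient force = Coriolis force):
V_g = (1/(fρ)) |∂P/∂n| = 2.23×10⁻³ / (1.13×10⁻⁴ × 1.25) = 15.8 m/s
Converting: 15.8 m/s × 1.944 = 31 knots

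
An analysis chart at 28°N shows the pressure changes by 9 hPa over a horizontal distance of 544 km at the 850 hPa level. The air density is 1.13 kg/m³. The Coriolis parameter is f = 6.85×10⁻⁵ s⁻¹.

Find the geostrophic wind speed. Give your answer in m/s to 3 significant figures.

Pressure gradient: |∂P/∂n| = 900 Pa / 544000 m = 1.65×10⁻³ Pa/m
Geostrophic balance (pressure-gradient force = Coriolis force):
V_g = (1/(fρ)) |∂P/∂n| = 1.65×10⁻³ / (6.85×10⁻⁵ × 1.13) = 21.4 m/s

21.4 m/s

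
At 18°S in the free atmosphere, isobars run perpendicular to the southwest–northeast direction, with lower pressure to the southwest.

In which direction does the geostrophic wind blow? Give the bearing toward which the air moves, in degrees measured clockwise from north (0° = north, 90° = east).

135°

The pressure-gradient force points toward the southwest (bearing 225°).
Geostrophic balance: in the Southern Hemisphere the Coriolis force deflects motion to the left, so the geostrophic wind blows 90° to the left of the pressure-gradient force (low pressure on the right).
Rotating 225° by 90° counterclockwise gives 135° — the wind blows toward the southeast.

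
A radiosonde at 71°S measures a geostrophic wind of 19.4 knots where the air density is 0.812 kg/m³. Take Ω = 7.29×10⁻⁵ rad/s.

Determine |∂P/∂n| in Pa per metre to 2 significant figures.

1.1×10⁻³ Pa/m

Coriolis parameter at 71°S:
f = 2Ω sin φ = 2 × 7.29×10⁻⁵ × sin 71° = 1.38×10⁻⁴ s⁻¹
Wind speed in SI: 19.4 knots = 9.98 m/s
Geostrophic balance rearranged: |∂P/∂n| = f ρ V_g
|∂P/∂n| = 1.38×10⁻⁴ × 0.812 × 9.98 = 1.12×10⁻³ Pa/m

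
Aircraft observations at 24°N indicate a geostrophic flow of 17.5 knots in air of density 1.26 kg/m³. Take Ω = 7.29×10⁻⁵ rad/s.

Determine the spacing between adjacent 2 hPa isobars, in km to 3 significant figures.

Coriolis parameter at 24°N:
f = 2Ω sin φ = 2 × 7.29×10⁻⁵ × sin 24° = 5.93×10⁻⁵ s⁻¹
Wind speed in SI: 17.5 knots = 9.00 m/s
Geostrophic balance rearranged: |∂P/∂n| = f ρ V_g
|∂P/∂n| = 5.93×10⁻⁵ × 1.26 × 9.00 = 6.73×10⁻⁴ Pa/m
Isobar spacing: Δn = ΔP/|∂P/∂n| = 200 Pa / 6.73×10⁻⁴ Pa/m = 297312 m ≈ 297 km

297 km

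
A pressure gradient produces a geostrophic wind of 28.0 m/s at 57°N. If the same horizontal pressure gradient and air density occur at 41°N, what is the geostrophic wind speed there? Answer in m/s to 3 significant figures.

35.8 m/s

With the same pressure gradient and density, V_g ∝ 1/f ∝ 1/sin φ.
V₂ = V₁ · sin φ₁ / sin φ₂ = 28.0 × sin 57° / sin 41°
V₂ = 28.0 × 0.8387/0.6561 = 35.8 m/s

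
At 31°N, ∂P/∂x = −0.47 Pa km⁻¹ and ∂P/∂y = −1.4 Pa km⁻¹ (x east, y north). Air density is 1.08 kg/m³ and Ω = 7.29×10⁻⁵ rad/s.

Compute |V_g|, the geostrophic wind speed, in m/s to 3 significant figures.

18.2 m/s

Coriolis parameter at 31°N:
f = 2Ω sin φ = 2 × 7.29×10⁻⁵ × sin 31° = 7.51×10⁻⁵ s⁻¹
Component geostrophic relations (x east, y north):
u_g = −(1/(fρ)) ∂P/∂y,  v_g = (1/(fρ)) ∂P/∂x
u_g = −(−1.4×10⁻³)/(7.51×10⁻⁵ × 1.08) = 17.3 m/s;  v_g = (−0.47×10⁻³)/(7.51×10⁻⁵ × 1.08) = −5.80 m/s
|V_g| = √(u_g² + v_g²) = 18.2 m/s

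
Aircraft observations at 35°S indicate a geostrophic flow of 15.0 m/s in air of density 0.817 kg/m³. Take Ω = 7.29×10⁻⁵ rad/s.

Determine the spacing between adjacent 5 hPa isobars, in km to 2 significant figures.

490 km

Coriolis parameter at 35°S:
f = 2Ω sin φ = 2 × 7.29×10⁻⁵ × sin 35° = 8.36×10⁻⁵ s⁻¹
Geostrophic balance rearranged: |∂P/∂n| = f ρ V_g
|∂P/∂n| = 8.36×10⁻⁵ × 0.817 × 15.0 = 1.02×10⁻³ Pa/m
Isobar spacing: Δn = ΔP/|∂P/∂n| = 500 Pa / 1.02×10⁻³ Pa/m = 487874 m ≈ 490 km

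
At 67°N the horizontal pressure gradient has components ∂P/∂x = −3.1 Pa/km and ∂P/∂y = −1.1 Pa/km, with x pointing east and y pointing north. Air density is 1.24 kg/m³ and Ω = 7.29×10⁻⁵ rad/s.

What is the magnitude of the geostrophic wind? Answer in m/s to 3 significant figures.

19.8 m/s

Coriolis parameter at 67°N:
f = 2Ω sin φ = 2 × 7.29×10⁻⁵ × sin 67° = 1.34×10⁻⁴ s⁻¹
Component geostrophic relations (x east, y north):
u_g = −(1/(fρ)) ∂P/∂y,  v_g = (1/(fρ)) ∂P/∂x
u_g = −(−1.1×10⁻³)/(1.34×10⁻⁴ × 1.24) = 6.61 m/s;  v_g = (−3.1×10⁻³)/(1.34×10⁻⁴ × 1.24) = −18.6 m/s
|V_g| = √(u_g² + v_g²) = 19.8 m/s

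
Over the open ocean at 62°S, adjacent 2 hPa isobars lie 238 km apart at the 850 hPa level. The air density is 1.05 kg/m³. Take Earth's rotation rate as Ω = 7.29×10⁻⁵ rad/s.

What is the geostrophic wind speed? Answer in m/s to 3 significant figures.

Coriolis parameter at 62°S:
f = 2Ω sin φ = 2 × 7.29×10⁻⁵ × sin 62° = 1.29×10⁻⁴ s⁻¹
Pressure gradient: |∂P/∂n| = 200 Pa / 238000 m = 8.40×10⁻⁴ Pa/m
Geostrophic balance (pressure-gradient force = Coriolis force):
V_g = (1/(fρ)) |∂P/∂n| = 8.40×10⁻⁴ / (1.29×10⁻⁴ × 1.05) = 6.22 m/s

6.22 m/s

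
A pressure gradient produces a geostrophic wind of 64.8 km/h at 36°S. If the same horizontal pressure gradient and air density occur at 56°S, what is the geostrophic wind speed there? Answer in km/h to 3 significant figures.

45.9 km/h

With the same pressure gradient and density, V_g ∝ 1/f ∝ 1/sin φ.
V₂ = V₁ · sin φ₁ / sin φ₂ = 64.8 × sin 36° / sin 56°
V₂ = 64.8 × 0.5878/0.8290 = 45.9 km/h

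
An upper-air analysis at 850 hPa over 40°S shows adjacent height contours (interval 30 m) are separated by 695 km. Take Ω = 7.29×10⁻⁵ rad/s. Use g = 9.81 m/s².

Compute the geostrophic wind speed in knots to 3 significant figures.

Coriolis parameter at 40°S:
f = 2Ω sin φ = 2 × 7.29×10⁻⁵ × sin 40° = 9.37×10⁻⁵ s⁻¹
Height gradient: |∂Z/∂n| = 30 m / 695000 m = 4.32×10⁻⁵
On a pressure surface, geostrophic balance gives V_g = (g/f)|∂Z/∂n|:
V_g = 9.81 × 4.32×10⁻⁵ / 9.37×10⁻⁵ = 4.52 m/s
Converting: 4.52 m/s × 1.944 = 8.78 knots

8.78 knots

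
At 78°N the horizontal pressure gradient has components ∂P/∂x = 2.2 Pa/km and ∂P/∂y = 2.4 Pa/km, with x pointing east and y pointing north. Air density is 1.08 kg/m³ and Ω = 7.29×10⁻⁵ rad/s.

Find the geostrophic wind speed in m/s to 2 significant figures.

Coriolis parameter at 78°N:
f = 2Ω sin φ = 2 × 7.29×10⁻⁵ × sin 78° = 1.43×10⁻⁴ s⁻¹
Component geostrophic relations (x east, y north):
u_g = −(1/(fρ)) ∂P/∂y,  v_g = (1/(fρ)) ∂P/∂x
u_g = −(2.4×10⁻³)/(1.43×10⁻⁴ × 1.08) = −15.6 m/s;  v_g = (2.2×10⁻³)/(1.43×10⁻⁴ × 1.08) = 14.3 m/s
|V_g| = √(u_g² + v_g²) = 21.1 m/s

21 m/s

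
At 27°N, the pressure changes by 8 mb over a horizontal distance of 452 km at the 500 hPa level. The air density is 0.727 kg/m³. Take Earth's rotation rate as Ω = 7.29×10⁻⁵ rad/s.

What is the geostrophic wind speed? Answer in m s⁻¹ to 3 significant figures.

Coriolis parameter at 27°N:
f = 2Ω sin φ = 2 × 7.29×10⁻⁵ × sin 27° = 6.62×10⁻⁵ s⁻¹
Pressure gradient: |∂P/∂n| = 800 Pa / 452000 m = 1.77×10⁻³ Pa/m
Geostrophic balance (pressure-gradient force = Coriolis force):
V_g = (1/(fρ)) |∂P/∂n| = 1.77×10⁻³ / (6.62×10⁻⁵ × 0.727) = 36.8 m/s

36.8 m s⁻¹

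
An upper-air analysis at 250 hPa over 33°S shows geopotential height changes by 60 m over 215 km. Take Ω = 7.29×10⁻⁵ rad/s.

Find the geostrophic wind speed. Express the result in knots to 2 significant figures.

67 knots

Coriolis parameter at 33°S:
f = 2Ω sin φ = 2 × 7.29×10⁻⁵ × sin 33° = 7.94×10⁻⁵ s⁻¹
Height gradient: |∂Z/∂n| = 60 m / 215000 m = 2.79×10⁻⁴
On a pressure surface, geostrophic balance gives V_g = (g/f)|∂Z/∂n|:
V_g = 9.81 × 2.79×10⁻⁴ / 7.94×10⁻⁵ = 34.5 m/s
Converting: 34.5 m/s × 1.944 = 67 knots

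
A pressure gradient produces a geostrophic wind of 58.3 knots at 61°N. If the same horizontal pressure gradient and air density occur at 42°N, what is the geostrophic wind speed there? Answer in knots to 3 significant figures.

76.2 knots

With the same pressure gradient and density, V_g ∝ 1/f ∝ 1/sin φ.
V₂ = V₁ · sin φ₁ / sin φ₂ = 58.3 × sin 61° / sin 42°
V₂ = 58.3 × 0.8746/0.6691 = 76.2 knots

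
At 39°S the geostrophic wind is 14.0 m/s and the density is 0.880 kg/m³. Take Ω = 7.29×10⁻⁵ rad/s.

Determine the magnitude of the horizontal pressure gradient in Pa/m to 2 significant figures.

1.1×10⁻³ Pa/m

Coriolis parameter at 39°S:
f = 2Ω sin φ = 2 × 7.29×10⁻⁵ × sin 39° = 9.18×10⁻⁵ s⁻¹
Geostrophic balance rearranged: |∂P/∂n| = f ρ V_g
|∂P/∂n| = 9.18×10⁻⁵ × 0.880 × 14.0 = 1.13×10⁻³ Pa/m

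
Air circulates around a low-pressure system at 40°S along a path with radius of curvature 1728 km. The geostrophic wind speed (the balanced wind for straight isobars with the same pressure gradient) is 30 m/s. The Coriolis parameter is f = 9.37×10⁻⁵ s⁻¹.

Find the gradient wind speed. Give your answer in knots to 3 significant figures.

50.3 knots

Around a low, centrifugal force acts outward with Coriolis, so pressure-gradient force balances both:
(1/ρ)|∂P/∂n| = fV + V²/R  →  V² + fR·V − fR·V_g = 0
With fR = 9.37×10⁻⁵ × 1728×10³ m = 162 m/s:
V = [−fR + √((fR)² + 4 fR V_g)]/2 = [−162 + √(162² + 4×162×30)]/2 = 25.9 m/s
Subgeostrophic (V < V_g = 30 m/s), as expected around a low.
Converting: 25.9 m/s × 1.944 = 50.3 knots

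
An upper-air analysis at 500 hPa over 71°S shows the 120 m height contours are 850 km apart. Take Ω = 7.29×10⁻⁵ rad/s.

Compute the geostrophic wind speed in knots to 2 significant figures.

20 knots

Coriolis parameter at 71°S:
f = 2Ω sin φ = 2 × 7.29×10⁻⁵ × sin 71° = 1.38×10⁻⁴ s⁻¹
Height gradient: |∂Z/∂n| = 120 m / 850000 m = 1.41×10⁻⁴
On a pressure surface, geostrophic balance gives V_g = (g/f)|∂Z/∂n|:
V_g = 9.81 × 1.41×10⁻⁴ / 1.38×10⁻⁴ = 10.0 m/s
Converting: 10.0 m/s × 1.944 = 20 knots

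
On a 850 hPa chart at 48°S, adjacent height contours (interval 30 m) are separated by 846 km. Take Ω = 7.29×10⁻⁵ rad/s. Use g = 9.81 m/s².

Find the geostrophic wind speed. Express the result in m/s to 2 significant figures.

Coriolis parameter at 48°S:
f = 2Ω sin φ = 2 × 7.29×10⁻⁵ × sin 48° = 1.08×10⁻⁴ s⁻¹
Height gradient: |∂Z/∂n| = 30 m / 846000 m = 3.55×10⁻⁵
On a pressure surface, geostrophic balance gives V_g = (g/f)|∂Z/∂n|:
V_g = 9.81 × 3.55×10⁻⁵ / 1.08×10⁻⁴ = 3.21 m/s

3.2 m/s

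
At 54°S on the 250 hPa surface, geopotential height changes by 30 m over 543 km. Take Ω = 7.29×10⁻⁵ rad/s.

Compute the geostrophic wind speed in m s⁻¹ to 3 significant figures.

Coriolis parameter at 54°S:
f = 2Ω sin φ = 2 × 7.29×10⁻⁵ × sin 54° = 1.18×10⁻⁴ s⁻¹
Height gradient: |∂Z/∂n| = 30 m / 543000 m = 5.52×10⁻⁵
On a pressure surface, geostrophic balance gives V_g = (g/f)|∂Z/∂n|:
V_g = 9.81 × 5.52×10⁻⁵ / 1.18×10⁻⁴ = 4.59 m/s

4.59 m s⁻¹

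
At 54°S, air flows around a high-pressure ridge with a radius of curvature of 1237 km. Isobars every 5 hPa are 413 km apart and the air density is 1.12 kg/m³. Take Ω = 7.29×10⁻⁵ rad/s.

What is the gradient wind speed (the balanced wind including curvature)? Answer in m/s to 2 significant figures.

9.8 m/s

Coriolis parameter at 54°S:
f = 2Ω sin φ = 2 × 7.29×10⁻⁵ × sin 54° = 1.18×10⁻⁴ s⁻¹
Pressure gradient: |∂P/∂n| = 500 Pa / 413000 m = 1.21×10⁻³ Pa/m
Geostrophic speed: V_g = |∂P/∂n|/(fρ) = 1.21×10⁻³/(1.18×10⁻⁴ × 1.12) = 9.16 m/s
Around a high, pressure-gradient force acts outward with centrifugal, so Coriolis balances both:
fV = (1/ρ)|∂P/∂n| + V²/R  →  V² − fR·V + fR·V_g = 0
With fR = 1.18×10⁻⁴ × 1237×10³ m = 146 m/s:
V = [fR − √((fR)² − 4 fR V_g)]/2 = [146 − √(146² − 4×146×9.16)]/2 = 9.83 m/s
Supergeostrophic (V > V_g = 9.16 m/s), as expected around a high.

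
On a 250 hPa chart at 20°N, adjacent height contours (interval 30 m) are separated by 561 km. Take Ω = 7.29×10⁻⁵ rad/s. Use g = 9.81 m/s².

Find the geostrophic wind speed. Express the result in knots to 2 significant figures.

Coriolis parameter at 20°N:
f = 2Ω sin φ = 2 × 7.29×10⁻⁵ × sin 20° = 4.99×10⁻⁵ s⁻¹
Height gradient: |∂Z/∂n| = 30 m / 561000 m = 5.35×10⁻⁵
On a pressure surface, geostrophic balance gives V_g = (g/f)|∂Z/∂n|:
V_g = 9.81 × 5.35×10⁻⁵ / 4.99×10⁻⁵ = 10.5 m/s
Converting: 10.5 m/s × 1.944 = 20 knots

20 knots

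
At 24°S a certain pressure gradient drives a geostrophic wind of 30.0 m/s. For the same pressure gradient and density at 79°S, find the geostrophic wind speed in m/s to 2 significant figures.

With the same pressure gradient and density, V_g ∝ 1/f ∝ 1/sin φ.
V₂ = V₁ · sin φ₁ / sin φ₂ = 30.0 × sin 24° / sin 79°
V₂ = 30.0 × 0.4067/0.9816 = 12 m/s

12 m/s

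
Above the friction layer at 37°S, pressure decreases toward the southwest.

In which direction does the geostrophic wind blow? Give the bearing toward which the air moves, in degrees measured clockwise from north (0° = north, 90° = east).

The pressure-gradient force points toward the southwest (bearing 225°).
Geostrophic balance: in the Southern Hemisphere the Coriolis force deflects motion to the left, so the geostrophic wind blows 90° to the left of the pressure-gradient force (low pressure on the right).
Rotating 225° by 90° counterclockwise gives 135° — the wind blows toward the southeast.

135°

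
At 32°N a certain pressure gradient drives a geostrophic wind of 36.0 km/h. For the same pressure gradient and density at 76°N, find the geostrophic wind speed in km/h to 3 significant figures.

With the same pressure gradient and density, V_g ∝ 1/f ∝ 1/sin φ.
V₂ = V₁ · sin φ₁ / sin φ₂ = 36.0 × sin 32° / sin 76°
V₂ = 36.0 × 0.5299/0.9703 = 19.7 km/h

19.7 km/h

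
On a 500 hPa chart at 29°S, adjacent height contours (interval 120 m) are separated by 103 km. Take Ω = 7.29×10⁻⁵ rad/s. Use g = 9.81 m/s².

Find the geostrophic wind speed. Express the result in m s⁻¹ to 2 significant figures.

160 m s⁻¹

Coriolis parameter at 29°S:
f = 2Ω sin φ = 2 × 7.29×10⁻⁵ × sin 29° = 7.07×10⁻⁵ s⁻¹
Height gradient: |∂Z/∂n| = 120 m / 103000 m = 1.17×10⁻³
On a pressure surface, geostrophic balance gives V_g = (g/f)|∂Z/∂n|:
V_g = 9.81 × 1.17×10⁻³ / 7.07×10⁻⁵ = 162 m/s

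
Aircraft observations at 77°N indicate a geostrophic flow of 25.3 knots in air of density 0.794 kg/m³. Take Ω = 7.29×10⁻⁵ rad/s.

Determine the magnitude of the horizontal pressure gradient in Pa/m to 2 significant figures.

1.5×10⁻³ Pa/m

Coriolis parameter at 77°N:
f = 2Ω sin φ = 2 × 7.29×10⁻⁵ × sin 77° = 1.42×10⁻⁴ s⁻¹
Wind speed in SI: 25.3 knots = 13.0 m/s
Geostrophic balance rearranged: |∂P/∂n| = f ρ V_g
|∂P/∂n| = 1.42×10⁻⁴ × 0.794 × 13.0 = 1.47×10⁻³ Pa/m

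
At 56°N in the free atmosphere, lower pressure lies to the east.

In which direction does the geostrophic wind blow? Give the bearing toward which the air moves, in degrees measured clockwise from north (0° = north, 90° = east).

180°

The pressure-gradient force points toward the east (bearing 090°).
Geostrophic balance: in the Northern Hemisphere the Coriolis force deflects motion to the right, so the geostrophic wind blows 90° to the right of the pressure-gradient force (low pressure on the left).
Rotating 090° by 90° clockwise gives 180° — the wind blows toward the south.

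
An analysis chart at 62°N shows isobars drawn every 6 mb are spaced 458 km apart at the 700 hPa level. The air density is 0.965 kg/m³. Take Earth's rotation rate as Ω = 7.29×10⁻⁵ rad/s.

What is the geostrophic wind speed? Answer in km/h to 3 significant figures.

38.0 km/h

Coriolis parameter at 62°N:
f = 2Ω sin φ = 2 × 7.29×10⁻⁵ × sin 62° = 1.29×10⁻⁴ s⁻¹
Pressure gradient: |∂P/∂n| = 600 Pa / 458000 m = 1.31×10⁻³ Pa/m
Geostrophic balance (pressure-gradient force = Coriolis force):
V_g = (1/(fρ)) |∂P/∂n| = 1.31×10⁻³ / (1.29×10⁻⁴ × 0.965) = 10.5 m/s
Converting: 10.5 m/s × 3.6 = 38.0 km/h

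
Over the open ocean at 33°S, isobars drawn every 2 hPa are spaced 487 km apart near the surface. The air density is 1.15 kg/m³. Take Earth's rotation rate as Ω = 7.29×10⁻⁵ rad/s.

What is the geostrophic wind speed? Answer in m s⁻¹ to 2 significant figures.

4.5 m s⁻¹

Coriolis parameter at 33°S:
f = 2Ω sin φ = 2 × 7.29×10⁻⁵ × sin 33° = 7.94×10⁻⁵ s⁻¹
Pressure gradient: |∂P/∂n| = 200 Pa / 487000 m = 4.11×10⁻⁴ Pa/m
Geostrophic balance (pressure-gradient force = Coriolis force):
V_g = (1/(fρ)) |∂P/∂n| = 4.11×10⁻⁴ / (7.94×10⁻⁵ × 1.15) = 4.50 m/s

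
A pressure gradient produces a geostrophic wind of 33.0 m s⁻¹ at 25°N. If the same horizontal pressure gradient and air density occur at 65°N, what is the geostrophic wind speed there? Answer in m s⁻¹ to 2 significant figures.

15 m s⁻¹

With the same pressure gradient and density, V_g ∝ 1/f ∝ 1/sin φ.
V₂ = V₁ · sin φ₁ / sin φ₂ = 33.0 × sin 25° / sin 65°
V₂ = 33.0 × 0.4226/0.9063 = 15 m s⁻¹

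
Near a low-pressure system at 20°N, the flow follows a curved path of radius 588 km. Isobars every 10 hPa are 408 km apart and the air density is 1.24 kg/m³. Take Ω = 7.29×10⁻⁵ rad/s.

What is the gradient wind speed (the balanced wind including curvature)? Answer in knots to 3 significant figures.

Coriolis parameter at 20°N:
f = 2Ω sin φ = 2 × 7.29×10⁻⁵ × sin 20° = 4.99×10⁻⁵ s⁻¹
Pressure gradient: |∂P/∂n| = 1000 Pa / 408000 m = 2.45×10⁻³ Pa/m
Geostrophic speed: V_g = |∂P/∂n|/(fρ) = 2.45×10⁻³/(4.99×10⁻⁵ × 1.24) = 39.6 m/s
Around a low, centrifugal force acts outward with Coriolis, so pressure-gradient force balances both:
(1/ρ)|∂P/∂n| = fV + V²/R  →  V² + fR·V − fR·V_g = 0
With fR = 4.99×10⁻⁵ × 588×10³ m = 29.3 m/s:
V = [−fR + √((fR)² + 4 fR V_g)]/2 = [−29.3 + √(29.3² + 4×29.3×39.6)]/2 = 22.4 m/s
Subgeostrophic (V < V_g = 39.6 m/s), as expected around a low.
Converting: 22.4 m/s × 1.944 = 43.6 knots

43.6 knots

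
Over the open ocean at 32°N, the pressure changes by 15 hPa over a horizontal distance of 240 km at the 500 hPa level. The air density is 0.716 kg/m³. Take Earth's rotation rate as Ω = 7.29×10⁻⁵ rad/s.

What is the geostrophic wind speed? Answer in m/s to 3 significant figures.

113 m/s

Coriolis parameter at 32°N:
f = 2Ω sin φ = 2 × 7.29×10⁻⁵ × sin 32° = 7.73×10⁻⁵ s⁻¹
Pressure gradient: |∂P/∂n| = 1500 Pa / 240000 m = 6.25×10⁻³ Pa/m
Geostrophic balance (pressure-gradient force = Coriolis force):
V_g = (1/(fρ)) |∂P/∂n| = 6.25×10⁻³ / (7.73×10⁻⁵ × 0.716) = 113 m/s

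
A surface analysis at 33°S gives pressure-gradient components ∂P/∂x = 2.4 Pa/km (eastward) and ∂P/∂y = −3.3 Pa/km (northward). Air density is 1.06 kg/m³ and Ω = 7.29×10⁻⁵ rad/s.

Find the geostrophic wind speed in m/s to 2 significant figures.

48 m/s

Coriolis parameter at 33°S:
f = 2Ω sin φ = 2 × 7.29×10⁻⁵ × sin 33° = 7.94×10⁻⁵ s⁻¹
In the Southern Hemisphere f is negative: f = −7.94×10⁻⁵ s⁻¹.
Component geostrophic relations (x east, y north):
u_g = −(1/(fρ)) ∂P/∂y,  v_g = (1/(fρ)) ∂P/∂x
u_g = −(−3.3×10⁻³)/(−7.94×10⁻⁵ × 1.06) = −39.2 m/s;  v_g = (2.4×10⁻³)/(−7.94×10⁻⁵ × 1.06) = −28.5 m/s
|V_g| = √(u_g² + v_g²) = 48.5 m/s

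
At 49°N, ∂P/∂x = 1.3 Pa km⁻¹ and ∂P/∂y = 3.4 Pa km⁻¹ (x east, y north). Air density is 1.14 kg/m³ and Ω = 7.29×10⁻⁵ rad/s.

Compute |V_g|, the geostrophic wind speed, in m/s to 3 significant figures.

Coriolis parameter at 49°N:
f = 2Ω sin φ = 2 × 7.29×10⁻⁵ × sin 49° = 1.10×10⁻⁴ s⁻¹
Component geostrophic relations (x east, y north):
u_g = −(1/(fρ)) ∂P/∂y,  v_g = (1/(fρ)) ∂P/∂x
u_g = −(3.4×10⁻³)/(1.10×10⁻⁴ × 1.14) = −27.1 m/s;  v_g = (1.3×10⁻³)/(1.10×10⁻⁴ × 1.14) = 10.4 m/s
|V_g| = √(u_g² + v_g²) = 29.0 m/s

29.0 m/s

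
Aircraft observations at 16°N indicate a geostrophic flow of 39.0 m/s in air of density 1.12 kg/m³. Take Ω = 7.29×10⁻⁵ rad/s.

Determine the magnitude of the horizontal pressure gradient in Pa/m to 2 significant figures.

1.8×10⁻³ Pa/m

Coriolis parameter at 16°N:
f = 2Ω sin φ = 2 × 7.29×10⁻⁵ × sin 16° = 4.02×10⁻⁵ s⁻¹
Geostrophic balance rearranged: |∂P/∂n| = f ρ V_g
|∂P/∂n| = 4.02×10⁻⁵ × 1.12 × 39.0 = 1.76×10⁻³ Pa/m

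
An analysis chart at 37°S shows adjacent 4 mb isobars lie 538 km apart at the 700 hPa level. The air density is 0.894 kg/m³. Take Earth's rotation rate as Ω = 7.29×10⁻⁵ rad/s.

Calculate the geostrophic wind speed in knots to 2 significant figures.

18 knots

Coriolis parameter at 37°S:
f = 2Ω sin φ = 2 × 7.29×10⁻⁵ × sin 37° = 8.77×10⁻⁵ s⁻¹
Pressure gradient: |∂P/∂n| = 400 Pa / 538000 m = 7.43×10⁻⁴ Pa/m
Geostrophic balance (pressure-gradient force = Coriolis force):
V_g = (1/(fρ)) |∂P/∂n| = 7.43×10⁻⁴ / (8.77×10⁻⁵ × 0.894) = 9.48 m/s
Converting: 9.48 m/s × 1.944 = 18 knots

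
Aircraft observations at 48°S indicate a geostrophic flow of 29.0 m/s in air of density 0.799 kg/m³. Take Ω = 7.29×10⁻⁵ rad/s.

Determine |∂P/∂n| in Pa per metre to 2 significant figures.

Coriolis parameter at 48°S:
f = 2Ω sin φ = 2 × 7.29×10⁻⁵ × sin 48° = 1.08×10⁻⁴ s⁻¹
Geostrophic balance rearranged: |∂P/∂n| = f ρ V_g
|∂P/∂n| = 1.08×10⁻⁴ × 0.799 × 29.0 = 2.51×10⁻³ Pa/m

2.5×10⁻³ Pa/m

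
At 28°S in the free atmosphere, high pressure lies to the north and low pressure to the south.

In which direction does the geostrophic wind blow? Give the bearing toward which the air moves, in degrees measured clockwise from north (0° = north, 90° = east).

090°

The pressure-gradient force points toward the south (bearing 180°).
Geostrophic balance: in the Southern Hemisphere the Coriolis force deflects motion to the left, so the geostrophic wind blows 90° to the left of the pressure-gradient force (low pressure on the right).
Rotating 180° by 90° counterclockwise gives 090° — the wind blows toward the east.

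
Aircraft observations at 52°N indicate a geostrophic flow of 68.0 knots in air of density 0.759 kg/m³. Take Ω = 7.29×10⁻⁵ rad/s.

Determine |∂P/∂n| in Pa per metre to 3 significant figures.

3.05×10⁻³ Pa/m

Coriolis parameter at 52°N:
f = 2Ω sin φ = 2 × 7.29×10⁻⁵ × sin 52° = 1.15×10⁻⁴ s⁻¹
Wind speed in SI: 68.0 knots = 35.0 m/s
Geostrophic balance rearranged: |∂P/∂n| = f ρ V_g
|∂P/∂n| = 1.15×10⁻⁴ × 0.759 × 35.0 = 3.05×10⁻³ Pa/m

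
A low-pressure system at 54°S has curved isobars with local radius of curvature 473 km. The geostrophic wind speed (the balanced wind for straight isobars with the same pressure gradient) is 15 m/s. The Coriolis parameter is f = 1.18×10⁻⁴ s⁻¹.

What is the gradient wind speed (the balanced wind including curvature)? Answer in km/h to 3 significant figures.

44.3 km/h

Around a low, centrifugal force acts outward with Coriolis, so pressure-gradient force balances both:
(1/ρ)|∂P/∂n| = fV + V²/R  →  V² + fR·V − fR·V_g = 0
With fR = 1.18×10⁻⁴ × 473×10³ m = 55.8 m/s:
V = [−fR + √((fR)² + 4 fR V_g)]/2 = [−55.8 + √(55.8² + 4×55.8×15)]/2 = 12.3 m/s
Subgeostrophic (V < V_g = 15 m/s), as expected around a low.
Converting: 12.3 m/s × 3.6 = 44.3 km/h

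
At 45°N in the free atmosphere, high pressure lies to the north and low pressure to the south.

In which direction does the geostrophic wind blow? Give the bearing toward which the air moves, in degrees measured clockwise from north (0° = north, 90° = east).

270°

The pressure-gradient force points toward the south (bearing 180°).
Geostrophic balance: in the Northern Hemisphere the Coriolis force deflects motion to the right, so the geostrophic wind blows 90° to the right of the pressure-gradient force (low pressure on the left).
Rotating 180° by 90° clockwise gives 270° — the wind blows toward the west.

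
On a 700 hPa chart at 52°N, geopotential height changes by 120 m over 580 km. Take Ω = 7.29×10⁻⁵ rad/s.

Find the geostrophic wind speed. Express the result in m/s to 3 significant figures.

Coriolis parameter at 52°N:
f = 2Ω sin φ = 2 × 7.29×10⁻⁵ × sin 52° = 1.15×10⁻⁴ s⁻¹
Height gradient: |∂Z/∂n| = 120 m / 580000 m = 2.07×10⁻⁴
On a pressure surface, geostrophic balance gives V_g = (g/f)|∂Z/∂n|:
V_g = 9.81 × 2.07×10⁻⁴ / 1.15×10⁻⁴ = 17.7 m/s

17.7 m/s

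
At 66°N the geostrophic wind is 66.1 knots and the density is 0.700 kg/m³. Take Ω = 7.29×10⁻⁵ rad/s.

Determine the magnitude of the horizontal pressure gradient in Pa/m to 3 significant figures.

3.17×10⁻³ Pa/m

Coriolis parameter at 66°N:
f = 2Ω sin φ = 2 × 7.29×10⁻⁵ × sin 66° = 1.33×10⁻⁴ s⁻¹
Wind speed in SI: 66.1 knots = 34.0 m/s
Geostrophic balance rearranged: |∂P/∂n| = f ρ V_g
|∂P/∂n| = 1.33×10⁻⁴ × 0.700 × 34.0 = 3.17×10⁻³ Pa/m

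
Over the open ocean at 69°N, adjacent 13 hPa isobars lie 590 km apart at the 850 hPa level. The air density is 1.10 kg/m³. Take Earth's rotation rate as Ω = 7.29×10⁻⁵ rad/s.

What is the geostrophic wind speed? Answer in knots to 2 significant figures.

29 knots

Coriolis parameter at 69°N:
f = 2Ω sin φ = 2 × 7.29×10⁻⁵ × sin 69° = 1.36×10⁻⁴ s⁻¹
Pressure gradient: |∂P/∂n| = 1300 Pa / 590000 m = 2.20×10⁻³ Pa/m
Geostrophic balance (pressure-gradient force = Coriolis force):
V_g = (1/(fρ)) |∂P/∂n| = 2.20×10⁻³ / (1.36×10⁻⁴ × 1.10) = 14.7 m/s
Converting: 14.7 m/s × 1.944 = 29 knots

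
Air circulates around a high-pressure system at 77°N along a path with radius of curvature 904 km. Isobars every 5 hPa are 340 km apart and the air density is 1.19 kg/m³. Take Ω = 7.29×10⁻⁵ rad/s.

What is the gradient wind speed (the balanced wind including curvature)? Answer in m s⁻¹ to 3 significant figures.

Coriolis parameter at 77°N:
f = 2Ω sin φ = 2 × 7.29×10⁻⁵ × sin 77° = 1.42×10⁻⁴ s⁻¹
Pressure gradient: |∂P/∂n| = 500 Pa / 340000 m = 1.47×10⁻³ Pa/m
Geostrophic speed: V_g = |∂P/∂n|/(fρ) = 1.47×10⁻³/(1.42×10⁻⁴ × 1.19) = 8.70 m/s
Around a high, pressure-gradient force acts outward with centrifugal, so Coriolis balances both:
fV = (1/ρ)|∂P/∂n| + V²/R  →  V² − fR·V + fR·V_g = 0
With fR = 1.42×10⁻⁴ × 904×10³ m = 128 m/s:
V = [fR − √((fR)² − 4 fR V_g)]/2 = [128 − √(128² − 4×128×8.7)]/2 = 9.38 m/s
Supergeostrophic (V > V_g = 8.7 m/s), as expected around a high.

9.38 m s⁻¹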